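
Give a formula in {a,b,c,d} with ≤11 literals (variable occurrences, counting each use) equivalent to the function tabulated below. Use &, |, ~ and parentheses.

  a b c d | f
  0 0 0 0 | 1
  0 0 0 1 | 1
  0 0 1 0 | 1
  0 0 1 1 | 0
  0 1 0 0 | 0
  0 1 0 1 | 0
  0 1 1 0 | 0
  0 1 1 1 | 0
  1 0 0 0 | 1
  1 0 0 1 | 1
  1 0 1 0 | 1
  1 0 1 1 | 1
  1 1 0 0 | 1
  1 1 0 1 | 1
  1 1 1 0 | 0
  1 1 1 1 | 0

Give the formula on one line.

  ~b = 1111000011110000
  ~c = 1100110011001100
  (~b | ~c) = 1111110011111100
  ~d = 1010101010101010
  (~d & c) = 0010001000100010
  (a | (~d & c)) = 0010001011111111
  ((~b | ~c) & (a | (~d & c))) = 0010000011111100
  ~a = 1111111100000000
  (~b & ~a) = 1111000000000000
  (~c & (~b & ~a)) = 1100000000000000
  (((~b | ~c) & (a | (~d & c))) | (~c & (~b & ~a))) = 1110000011111100

(((~b | ~c) & (a | (~d & c))) | (~c & (~b & ~a)))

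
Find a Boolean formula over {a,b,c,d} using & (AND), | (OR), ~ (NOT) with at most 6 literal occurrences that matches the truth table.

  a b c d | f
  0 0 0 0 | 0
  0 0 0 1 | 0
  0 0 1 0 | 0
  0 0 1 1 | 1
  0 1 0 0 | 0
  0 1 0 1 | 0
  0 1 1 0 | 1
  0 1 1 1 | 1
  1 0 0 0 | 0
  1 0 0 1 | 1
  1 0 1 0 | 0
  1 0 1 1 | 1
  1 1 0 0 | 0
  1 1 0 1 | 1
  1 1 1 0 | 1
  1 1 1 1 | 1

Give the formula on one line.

((a & d) | (c & (b | d)))

  (a & d) = 0000000001010101
  (b | d) = 0101111101011111
  (c & (b | d)) = 0001001100010011
  ((a & d) | (c & (b | d))) = 0001001101010111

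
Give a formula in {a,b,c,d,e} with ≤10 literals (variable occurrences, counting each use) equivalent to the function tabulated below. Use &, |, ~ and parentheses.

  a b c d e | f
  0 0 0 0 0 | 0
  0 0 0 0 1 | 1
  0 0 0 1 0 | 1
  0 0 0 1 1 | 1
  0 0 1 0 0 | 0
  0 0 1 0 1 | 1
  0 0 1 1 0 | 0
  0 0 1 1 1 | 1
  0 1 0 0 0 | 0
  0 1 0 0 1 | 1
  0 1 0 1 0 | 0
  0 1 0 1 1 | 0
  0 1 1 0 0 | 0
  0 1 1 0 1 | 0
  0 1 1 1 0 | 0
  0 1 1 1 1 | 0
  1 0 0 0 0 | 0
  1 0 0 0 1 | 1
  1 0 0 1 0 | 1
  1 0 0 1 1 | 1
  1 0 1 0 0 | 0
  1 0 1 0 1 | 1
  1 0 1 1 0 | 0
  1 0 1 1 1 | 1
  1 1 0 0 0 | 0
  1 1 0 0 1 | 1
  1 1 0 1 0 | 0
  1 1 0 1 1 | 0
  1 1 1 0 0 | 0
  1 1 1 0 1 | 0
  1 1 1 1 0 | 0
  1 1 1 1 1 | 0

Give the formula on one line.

((~b | (~d & ~c)) & (((~e & d) & ~c) | e))

  ~b = 11111111000000001111111100000000
  ~d = 11001100110011001100110011001100
  ~c = 11110000111100001111000011110000
  (~d & ~c) = 11000000110000001100000011000000
  (~b | (~d & ~c)) = 11111111110000001111111111000000
  ~e = 10101010101010101010101010101010
  (~e & d) = 00100010001000100010001000100010
  ((~e & d) & ~c) = 00100000001000000010000000100000
  (((~e & d) & ~c) | e) = 01110101011101010111010101110101
  ((~b | (~d & ~c)) & (((~e & d) & ~c) | e)) = 01110101010000000111010101000000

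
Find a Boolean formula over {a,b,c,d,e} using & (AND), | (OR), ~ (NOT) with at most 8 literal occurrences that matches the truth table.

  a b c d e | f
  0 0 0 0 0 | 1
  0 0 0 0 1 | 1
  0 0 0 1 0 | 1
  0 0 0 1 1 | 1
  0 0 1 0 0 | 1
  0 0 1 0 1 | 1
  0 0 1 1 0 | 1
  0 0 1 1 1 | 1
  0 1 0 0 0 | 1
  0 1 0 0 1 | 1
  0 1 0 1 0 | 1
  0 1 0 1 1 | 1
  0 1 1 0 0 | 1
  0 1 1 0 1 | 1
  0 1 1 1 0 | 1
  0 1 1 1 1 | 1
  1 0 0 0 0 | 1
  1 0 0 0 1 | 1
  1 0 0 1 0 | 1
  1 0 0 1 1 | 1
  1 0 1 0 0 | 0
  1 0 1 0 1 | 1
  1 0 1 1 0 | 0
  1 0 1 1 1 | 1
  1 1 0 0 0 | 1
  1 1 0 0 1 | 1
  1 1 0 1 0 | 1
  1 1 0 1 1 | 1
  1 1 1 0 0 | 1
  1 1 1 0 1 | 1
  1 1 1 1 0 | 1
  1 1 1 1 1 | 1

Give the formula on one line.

  ~c = 11110000111100001111000011110000
  (~c | b) = 11110000111111111111000011111111
  ~a = 11111111111111110000000000000000
  ~b = 11111111000000001111111100000000
  (b | e) = 01010101111111110101010111111111
  (~b & (b | e)) = 01010101000000000101010100000000
  (~a | (~b & (b | e))) = 11111111111111110101010100000000
  ((~c | b) | (~a | (~b & (b | e)))) = 11111111111111111111010111111111

((~c | b) | (~a | (~b & (b | e))))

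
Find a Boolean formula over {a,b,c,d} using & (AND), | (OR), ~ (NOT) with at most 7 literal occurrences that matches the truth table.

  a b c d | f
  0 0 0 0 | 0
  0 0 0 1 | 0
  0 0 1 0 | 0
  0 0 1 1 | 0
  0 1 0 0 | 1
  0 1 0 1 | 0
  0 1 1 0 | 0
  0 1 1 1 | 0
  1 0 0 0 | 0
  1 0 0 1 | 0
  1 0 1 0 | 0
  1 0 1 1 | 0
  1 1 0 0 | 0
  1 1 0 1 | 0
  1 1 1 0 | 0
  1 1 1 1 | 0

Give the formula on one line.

(~c & ((~a & b) & (c | ~d)))

  ~c = 1100110011001100
  ~a = 1111111100000000
  (~a & b) = 0000111100000000
  ~d = 1010101010101010
  (c | ~d) = 1011101110111011
  ((~a & b) & (c | ~d)) = 0000101100000000
  (~c & ((~a & b) & (c | ~d))) = 0000100000000000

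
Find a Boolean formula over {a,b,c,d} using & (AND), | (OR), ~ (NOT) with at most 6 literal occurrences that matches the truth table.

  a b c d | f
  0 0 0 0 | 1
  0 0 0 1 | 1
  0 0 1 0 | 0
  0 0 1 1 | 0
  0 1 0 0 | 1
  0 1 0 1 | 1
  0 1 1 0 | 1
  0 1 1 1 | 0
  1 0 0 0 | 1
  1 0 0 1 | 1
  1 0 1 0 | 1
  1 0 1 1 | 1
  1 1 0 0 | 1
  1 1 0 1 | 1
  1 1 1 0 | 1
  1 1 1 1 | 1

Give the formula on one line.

(a | ((~d & b) | ~c))

  ~d = 1010101010101010
  (~d & b) = 0000101000001010
  ~c = 1100110011001100
  ((~d & b) | ~c) = 1100111011001110
  (a | ((~d & b) | ~c)) = 1100111011111111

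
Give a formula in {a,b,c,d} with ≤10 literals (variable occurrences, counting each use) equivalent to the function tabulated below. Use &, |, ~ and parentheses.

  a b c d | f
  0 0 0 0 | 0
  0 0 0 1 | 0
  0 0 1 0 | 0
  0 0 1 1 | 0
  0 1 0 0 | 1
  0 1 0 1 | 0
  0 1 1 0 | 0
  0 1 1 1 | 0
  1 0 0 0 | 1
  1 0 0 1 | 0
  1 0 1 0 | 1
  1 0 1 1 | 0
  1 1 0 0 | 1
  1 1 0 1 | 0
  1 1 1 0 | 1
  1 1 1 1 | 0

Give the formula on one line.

(((((a | b) | c) & (~d | ~a)) & ~d) & (a | ~c))

  (a | b) = 0000111111111111
  ((a | b) | c) = 0011111111111111
  ~d = 1010101010101010
  ~a = 1111111100000000
  (~d | ~a) = 1111111110101010
  (((a | b) | c) & (~d | ~a)) = 0011111110101010
  ((((a | b) | c) & (~d | ~a)) & ~d) = 0010101010101010
  ~c = 1100110011001100
  (a | ~c) = 1100110011111111
  (((((a | b) | c) & (~d | ~a)) & ~d) & (a | ~c)) = 0000100010101010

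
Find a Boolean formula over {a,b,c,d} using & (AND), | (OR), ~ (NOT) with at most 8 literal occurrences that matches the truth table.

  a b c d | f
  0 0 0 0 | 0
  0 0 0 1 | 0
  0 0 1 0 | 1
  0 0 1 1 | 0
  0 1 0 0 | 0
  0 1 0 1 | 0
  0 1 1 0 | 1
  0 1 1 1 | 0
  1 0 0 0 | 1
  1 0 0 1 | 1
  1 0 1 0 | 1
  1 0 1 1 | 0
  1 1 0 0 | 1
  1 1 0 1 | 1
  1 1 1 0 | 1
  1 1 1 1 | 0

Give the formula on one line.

(((~c | (~a & ((c & d) | ~b))) & a) | (c & ~d))

  ~c = 1100110011001100
  ~a = 1111111100000000
  (c & d) = 0001000100010001
  ~b = 1111000011110000
  ((c & d) | ~b) = 1111000111110001
  (~a & ((c & d) | ~b)) = 1111000100000000
  (~c | (~a & ((c & d) | ~b))) = 1111110111001100
  ((~c | (~a & ((c & d) | ~b))) & a) = 0000000011001100
  ~d = 1010101010101010
  (c & ~d) = 0010001000100010
  (((~c | (~a & ((c & d) | ~b))) & a) | (c & ~d)) = 0010001011101110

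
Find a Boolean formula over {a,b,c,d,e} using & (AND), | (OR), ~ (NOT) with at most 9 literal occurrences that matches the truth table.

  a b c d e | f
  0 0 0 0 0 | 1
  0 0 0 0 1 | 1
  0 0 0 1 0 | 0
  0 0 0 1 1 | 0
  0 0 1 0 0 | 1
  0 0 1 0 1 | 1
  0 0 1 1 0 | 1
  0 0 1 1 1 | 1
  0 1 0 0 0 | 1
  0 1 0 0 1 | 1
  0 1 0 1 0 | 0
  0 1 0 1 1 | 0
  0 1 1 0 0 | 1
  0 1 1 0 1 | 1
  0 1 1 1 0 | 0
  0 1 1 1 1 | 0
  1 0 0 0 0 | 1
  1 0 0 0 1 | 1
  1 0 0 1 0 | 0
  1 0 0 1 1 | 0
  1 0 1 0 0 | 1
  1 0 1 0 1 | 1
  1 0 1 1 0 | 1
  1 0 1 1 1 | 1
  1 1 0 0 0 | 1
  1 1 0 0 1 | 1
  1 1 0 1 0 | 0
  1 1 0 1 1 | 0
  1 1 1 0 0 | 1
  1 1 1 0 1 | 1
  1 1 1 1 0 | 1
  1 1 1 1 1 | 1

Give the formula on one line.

  ~d = 11001100110011001100110011001100
  (~d | c) = 11001111110011111100111111001111
  ~c = 11110000111100001111000011110000
  (~c & b) = 00000000111100000000000011110000
  ~b = 11111111000000001111111100000000
  (d & c) = 00000011000000110000001100000011
  (~b & (d & c)) = 00000011000000000000001100000000
  ((~c & b) | (~b & (d & c))) = 00000011111100000000001111110000
  (~d | a) = 11001100110011001111111111111111
  (((~c & b) | (~b & (d & c))) | (~d | a)) = 11001111111111001111111111111111
  ((~d | c) & (((~c & b) | (~b & (d & c))) | (~d | a))) = 11001111110011001100111111001111

((~d | c) & (((~c & b) | (~b & (d & c))) | (~d | a)))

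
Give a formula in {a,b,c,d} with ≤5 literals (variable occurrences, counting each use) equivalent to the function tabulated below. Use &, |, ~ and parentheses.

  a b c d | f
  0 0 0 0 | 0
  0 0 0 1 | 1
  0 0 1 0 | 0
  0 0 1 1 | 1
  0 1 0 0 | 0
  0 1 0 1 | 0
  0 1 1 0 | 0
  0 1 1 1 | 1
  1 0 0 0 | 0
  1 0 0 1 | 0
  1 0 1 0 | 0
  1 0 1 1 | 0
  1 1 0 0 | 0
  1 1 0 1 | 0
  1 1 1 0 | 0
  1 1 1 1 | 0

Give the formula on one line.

(((c | ~b) & ~a) & d)

  ~b = 1111000011110000
  (c | ~b) = 1111001111110011
  ~a = 1111111100000000
  ((c | ~b) & ~a) = 1111001100000000
  (((c | ~b) & ~a) & d) = 0101000100000000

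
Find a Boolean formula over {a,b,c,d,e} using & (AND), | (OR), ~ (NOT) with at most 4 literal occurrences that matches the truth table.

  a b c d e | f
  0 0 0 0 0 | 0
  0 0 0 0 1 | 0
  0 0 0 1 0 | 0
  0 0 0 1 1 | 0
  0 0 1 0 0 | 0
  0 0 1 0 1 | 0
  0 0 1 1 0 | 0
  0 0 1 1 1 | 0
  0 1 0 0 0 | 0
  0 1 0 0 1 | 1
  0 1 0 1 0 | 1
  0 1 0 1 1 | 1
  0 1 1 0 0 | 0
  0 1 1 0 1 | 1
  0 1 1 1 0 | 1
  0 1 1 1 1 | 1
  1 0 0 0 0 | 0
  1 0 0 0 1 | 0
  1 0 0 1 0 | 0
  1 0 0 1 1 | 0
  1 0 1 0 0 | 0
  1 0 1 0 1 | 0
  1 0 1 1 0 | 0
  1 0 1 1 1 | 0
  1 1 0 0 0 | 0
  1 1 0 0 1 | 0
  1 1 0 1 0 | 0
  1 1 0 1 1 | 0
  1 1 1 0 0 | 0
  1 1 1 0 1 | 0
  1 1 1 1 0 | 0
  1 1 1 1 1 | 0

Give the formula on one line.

((d | e) & (b & ~a))

  (d | e) = 01110111011101110111011101110111
  ~a = 11111111111111110000000000000000
  (b & ~a) = 00000000111111110000000000000000
  ((d | e) & (b & ~a)) = 00000000011101110000000000000000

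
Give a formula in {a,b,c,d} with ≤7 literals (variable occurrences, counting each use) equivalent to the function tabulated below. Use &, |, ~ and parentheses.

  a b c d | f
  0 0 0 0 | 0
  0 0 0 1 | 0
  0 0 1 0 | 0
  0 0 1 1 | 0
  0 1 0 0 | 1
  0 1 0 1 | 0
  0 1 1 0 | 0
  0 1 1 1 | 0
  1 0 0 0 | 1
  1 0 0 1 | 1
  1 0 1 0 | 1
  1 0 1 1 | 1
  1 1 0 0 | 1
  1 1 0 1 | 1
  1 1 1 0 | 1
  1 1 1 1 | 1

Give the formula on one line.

  ~d = 1010101010101010
  (~d & b) = 0000101000001010
  ~c = 1100110011001100
  ((~d & b) & ~c) = 0000100000001000
  (((~d & b) & ~c) | a) = 0000100011111111

(((~d & b) & ~c) | a)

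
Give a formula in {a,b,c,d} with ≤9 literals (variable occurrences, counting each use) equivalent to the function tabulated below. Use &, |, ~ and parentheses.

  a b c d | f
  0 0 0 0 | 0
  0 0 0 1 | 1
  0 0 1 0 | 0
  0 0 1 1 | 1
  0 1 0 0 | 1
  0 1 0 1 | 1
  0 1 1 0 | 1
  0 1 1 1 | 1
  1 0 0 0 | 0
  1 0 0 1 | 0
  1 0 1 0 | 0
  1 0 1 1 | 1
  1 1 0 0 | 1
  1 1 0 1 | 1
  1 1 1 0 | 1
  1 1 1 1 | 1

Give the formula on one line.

  ~a = 1111111100000000
  (~a & d) = 0101010100000000
  ~b = 1111000011110000
  ((~a & d) & ~b) = 0101000000000000
  (((~a & d) & ~b) | b) = 0101111100001111
  (d & ~b) = 0101000001010000
  ((d & ~b) & c) = 0001000000010000
  ((((~a & d) & ~b) | b) | ((d & ~b) & c)) = 0101111100011111

((((~a & d) & ~b) | b) | ((d & ~b) & c))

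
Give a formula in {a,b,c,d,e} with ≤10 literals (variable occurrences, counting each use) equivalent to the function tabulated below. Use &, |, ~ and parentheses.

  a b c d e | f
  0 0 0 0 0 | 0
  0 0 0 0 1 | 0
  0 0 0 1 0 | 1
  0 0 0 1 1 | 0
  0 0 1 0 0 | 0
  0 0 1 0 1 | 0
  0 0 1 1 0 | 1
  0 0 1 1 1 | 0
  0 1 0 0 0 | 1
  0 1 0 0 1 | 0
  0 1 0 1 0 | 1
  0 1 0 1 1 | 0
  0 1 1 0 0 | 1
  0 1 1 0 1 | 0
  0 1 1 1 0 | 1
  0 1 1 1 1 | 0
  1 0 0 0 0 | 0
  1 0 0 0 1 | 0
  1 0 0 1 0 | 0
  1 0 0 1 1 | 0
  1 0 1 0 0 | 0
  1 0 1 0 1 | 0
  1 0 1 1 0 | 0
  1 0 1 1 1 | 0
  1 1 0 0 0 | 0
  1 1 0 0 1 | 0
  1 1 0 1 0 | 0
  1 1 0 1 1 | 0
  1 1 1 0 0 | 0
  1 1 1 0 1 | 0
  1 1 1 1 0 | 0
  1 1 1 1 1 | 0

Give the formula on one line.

  ~a = 11111111111111110000000000000000
  (~a | e) = 11111111111111110101010101010101
  ((~a | e) & a) = 00000000000000000101010101010101
  ~d = 11001100110011001100110011001100
  (((~a | e) & a) & ~d) = 00000000000000000100010001000100
  ~e = 10101010101010101010101010101010
  ((((~a | e) & a) & ~d) | ~e) = 10101010101010101110111011101110
  (d & ~e) = 00100010001000100010001000100010
  ((d & ~e) | b) = 00100010111111110010001011111111
  (((d & ~e) | b) & ~a) = 00100010111111110000000000000000
  (((((~a | e) & a) & ~d) | ~e) & (((d & ~e) | b) & ~a)) = 00100010101010100000000000000000

(((((~a | e) & a) & ~d) | ~e) & (((d & ~e) | b) & ~a))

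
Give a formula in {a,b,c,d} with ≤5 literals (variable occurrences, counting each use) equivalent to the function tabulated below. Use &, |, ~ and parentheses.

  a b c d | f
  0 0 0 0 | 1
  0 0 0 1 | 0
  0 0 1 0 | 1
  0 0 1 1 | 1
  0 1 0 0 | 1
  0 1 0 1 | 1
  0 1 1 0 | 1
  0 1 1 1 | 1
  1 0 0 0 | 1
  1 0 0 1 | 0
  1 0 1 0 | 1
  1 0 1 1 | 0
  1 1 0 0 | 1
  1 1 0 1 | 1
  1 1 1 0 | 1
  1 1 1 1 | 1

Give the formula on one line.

(b | (~d | (~b & (c & ~a))))

  ~d = 1010101010101010
  ~b = 1111000011110000
  ~a = 1111111100000000
  (c & ~a) = 0011001100000000
  (~b & (c & ~a)) = 0011000000000000
  (~d | (~b & (c & ~a))) = 1011101010101010
  (b | (~d | (~b & (c & ~a)))) = 1011111110101111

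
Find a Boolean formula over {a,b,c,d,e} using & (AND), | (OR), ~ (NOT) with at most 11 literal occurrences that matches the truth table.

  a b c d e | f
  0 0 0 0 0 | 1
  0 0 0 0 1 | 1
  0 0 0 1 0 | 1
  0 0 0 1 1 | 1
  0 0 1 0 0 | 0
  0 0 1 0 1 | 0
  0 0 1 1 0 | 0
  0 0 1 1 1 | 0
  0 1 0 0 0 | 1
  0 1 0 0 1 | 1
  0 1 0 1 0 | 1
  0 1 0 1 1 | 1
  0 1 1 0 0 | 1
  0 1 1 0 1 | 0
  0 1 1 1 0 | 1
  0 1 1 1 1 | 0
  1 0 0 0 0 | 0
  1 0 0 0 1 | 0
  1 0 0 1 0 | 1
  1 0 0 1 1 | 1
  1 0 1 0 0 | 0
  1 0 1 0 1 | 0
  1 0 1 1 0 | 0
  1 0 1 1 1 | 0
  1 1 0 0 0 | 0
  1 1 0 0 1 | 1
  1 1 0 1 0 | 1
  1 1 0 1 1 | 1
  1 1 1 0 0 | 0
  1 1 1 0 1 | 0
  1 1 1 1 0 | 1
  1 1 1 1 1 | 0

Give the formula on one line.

  ~e = 10101010101010101010101010101010
  (~e & b) = 00000000101010100000000010101010
  ~c = 11110000111100001111000011110000
  ((~e & b) | ~c) = 11110000111110101111000011111010
  (~c & a) = 00000000000000001111000011110000
  (b & e) = 00000000010101010000000001010101
  ((~c & a) & (b & e)) = 00000000000000000000000001010000
  ~a = 11111111111111110000000000000000
  (~a | d) = 11111111111111110011001100110011
  (((~c & a) & (b & e)) | (~a | d)) = 11111111111111110011001101110011
  (((~e & b) | ~c) & (((~c & a) & (b & e)) | (~a | d))) = 11110000111110100011000001110010

(((~e & b) | ~c) & (((~c & a) & (b & e)) | (~a | d)))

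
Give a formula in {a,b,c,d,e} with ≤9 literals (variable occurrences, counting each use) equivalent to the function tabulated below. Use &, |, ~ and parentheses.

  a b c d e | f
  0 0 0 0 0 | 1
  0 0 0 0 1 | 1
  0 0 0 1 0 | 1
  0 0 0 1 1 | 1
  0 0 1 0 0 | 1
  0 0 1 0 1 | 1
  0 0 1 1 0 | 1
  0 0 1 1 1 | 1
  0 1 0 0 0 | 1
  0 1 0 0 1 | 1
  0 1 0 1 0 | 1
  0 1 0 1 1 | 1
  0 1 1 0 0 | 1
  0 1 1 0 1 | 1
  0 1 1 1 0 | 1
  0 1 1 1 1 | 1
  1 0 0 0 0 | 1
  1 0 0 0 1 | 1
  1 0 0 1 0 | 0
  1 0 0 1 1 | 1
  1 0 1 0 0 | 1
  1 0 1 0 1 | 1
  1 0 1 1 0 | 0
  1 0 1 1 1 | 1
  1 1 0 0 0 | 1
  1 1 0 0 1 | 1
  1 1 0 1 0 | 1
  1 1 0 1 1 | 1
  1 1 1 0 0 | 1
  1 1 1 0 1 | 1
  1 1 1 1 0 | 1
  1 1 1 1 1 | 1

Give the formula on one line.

(((~b & a) & ((b | ~a) | ~d)) | ((~a | e) | b))

  ~b = 11111111000000001111111100000000
  (~b & a) = 00000000000000001111111100000000
  ~a = 11111111111111110000000000000000
  (b | ~a) = 11111111111111110000000011111111
  ~d = 11001100110011001100110011001100
  ((b | ~a) | ~d) = 11111111111111111100110011111111
  ((~b & a) & ((b | ~a) | ~d)) = 00000000000000001100110000000000
  (~a | e) = 11111111111111110101010101010101
  ((~a | e) | b) = 11111111111111110101010111111111
  (((~b & a) & ((b | ~a) | ~d)) | ((~a | e) | b)) = 11111111111111111101110111111111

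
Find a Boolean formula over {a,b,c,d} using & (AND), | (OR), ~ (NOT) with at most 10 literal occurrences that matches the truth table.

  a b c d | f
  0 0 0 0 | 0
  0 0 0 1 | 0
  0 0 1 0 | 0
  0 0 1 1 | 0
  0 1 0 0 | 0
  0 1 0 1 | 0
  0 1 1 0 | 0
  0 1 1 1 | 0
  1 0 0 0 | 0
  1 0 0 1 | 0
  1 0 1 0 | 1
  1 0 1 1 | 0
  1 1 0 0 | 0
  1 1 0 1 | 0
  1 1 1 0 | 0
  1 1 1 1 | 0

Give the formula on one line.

(((~d & c) & ((b | a) | (c & d))) & (~b & ~d))

  ~d = 1010101010101010
  (~d & c) = 0010001000100010
  (b | a) = 0000111111111111
  (c & d) = 0001000100010001
  ((b | a) | (c & d)) = 0001111111111111
  ((~d & c) & ((b | a) | (c & d))) = 0000001000100010
  ~b = 1111000011110000
  (~b & ~d) = 1010000010100000
  (((~d & c) & ((b | a) | (c & d))) & (~b & ~d)) = 0000000000100000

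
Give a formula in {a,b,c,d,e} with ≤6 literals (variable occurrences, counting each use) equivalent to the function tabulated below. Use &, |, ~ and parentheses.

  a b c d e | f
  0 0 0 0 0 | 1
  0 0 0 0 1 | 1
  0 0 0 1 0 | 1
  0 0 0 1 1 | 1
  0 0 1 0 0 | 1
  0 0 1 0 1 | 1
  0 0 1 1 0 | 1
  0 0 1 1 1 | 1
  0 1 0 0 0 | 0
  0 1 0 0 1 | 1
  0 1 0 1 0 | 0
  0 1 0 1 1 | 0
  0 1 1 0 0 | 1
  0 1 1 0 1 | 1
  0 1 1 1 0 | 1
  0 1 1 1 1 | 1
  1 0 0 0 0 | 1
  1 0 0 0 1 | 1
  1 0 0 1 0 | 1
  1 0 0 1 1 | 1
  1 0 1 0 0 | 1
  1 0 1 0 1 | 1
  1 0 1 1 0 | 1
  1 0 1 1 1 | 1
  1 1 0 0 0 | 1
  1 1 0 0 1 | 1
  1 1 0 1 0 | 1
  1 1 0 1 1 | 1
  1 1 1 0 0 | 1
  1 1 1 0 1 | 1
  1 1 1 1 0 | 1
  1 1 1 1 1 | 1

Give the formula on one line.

(a | ((b & c) | ((e & ~d) | ~b)))

  (b & c) = 00000000000011110000000000001111
  ~d = 11001100110011001100110011001100
  (e & ~d) = 01000100010001000100010001000100
  ~b = 11111111000000001111111100000000
  ((e & ~d) | ~b) = 11111111010001001111111101000100
  ((b & c) | ((e & ~d) | ~b)) = 11111111010011111111111101001111
  (a | ((b & c) | ((e & ~d) | ~b))) = 11111111010011111111111111111111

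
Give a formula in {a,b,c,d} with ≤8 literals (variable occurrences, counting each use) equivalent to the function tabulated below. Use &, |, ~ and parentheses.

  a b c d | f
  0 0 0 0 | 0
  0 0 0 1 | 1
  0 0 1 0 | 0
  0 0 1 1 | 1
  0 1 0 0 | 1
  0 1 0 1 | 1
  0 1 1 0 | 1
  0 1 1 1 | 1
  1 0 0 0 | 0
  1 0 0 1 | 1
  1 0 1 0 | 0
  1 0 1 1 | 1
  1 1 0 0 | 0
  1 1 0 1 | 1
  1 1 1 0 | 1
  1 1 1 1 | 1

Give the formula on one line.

((b & ~a) | ((b & c) | d))

  ~a = 1111111100000000
  (b & ~a) = 0000111100000000
  (b & c) = 0000001100000011
  ((b & c) | d) = 0101011101010111
  ((b & ~a) | ((b & c) | d)) = 0101111101010111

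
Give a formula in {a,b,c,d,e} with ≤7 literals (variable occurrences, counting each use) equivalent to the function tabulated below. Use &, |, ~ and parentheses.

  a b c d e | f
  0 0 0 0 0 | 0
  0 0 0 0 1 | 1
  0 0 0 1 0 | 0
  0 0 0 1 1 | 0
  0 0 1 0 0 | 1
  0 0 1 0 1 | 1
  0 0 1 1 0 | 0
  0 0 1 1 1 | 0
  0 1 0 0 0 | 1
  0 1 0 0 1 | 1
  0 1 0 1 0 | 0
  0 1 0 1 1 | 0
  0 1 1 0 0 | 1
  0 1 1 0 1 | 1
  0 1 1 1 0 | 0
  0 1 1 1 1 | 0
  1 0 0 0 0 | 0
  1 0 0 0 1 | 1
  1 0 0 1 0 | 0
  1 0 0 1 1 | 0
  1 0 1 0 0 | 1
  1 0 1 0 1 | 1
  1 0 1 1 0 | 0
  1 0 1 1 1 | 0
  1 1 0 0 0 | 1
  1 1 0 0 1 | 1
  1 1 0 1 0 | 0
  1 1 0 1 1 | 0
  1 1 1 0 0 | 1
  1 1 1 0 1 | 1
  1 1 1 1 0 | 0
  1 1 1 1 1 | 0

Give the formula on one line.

  (b | c) = 00001111111111110000111111111111
  ~c = 11110000111100001111000011110000
  (e & ~c) = 01010000010100000101000001010000
  ((b | c) | (e & ~c)) = 01011111111111110101111111111111
  ~d = 11001100110011001100110011001100
  (((b | c) | (e & ~c)) & ~d) = 01001100110011000100110011001100

(((b | c) | (e & ~c)) & ~d)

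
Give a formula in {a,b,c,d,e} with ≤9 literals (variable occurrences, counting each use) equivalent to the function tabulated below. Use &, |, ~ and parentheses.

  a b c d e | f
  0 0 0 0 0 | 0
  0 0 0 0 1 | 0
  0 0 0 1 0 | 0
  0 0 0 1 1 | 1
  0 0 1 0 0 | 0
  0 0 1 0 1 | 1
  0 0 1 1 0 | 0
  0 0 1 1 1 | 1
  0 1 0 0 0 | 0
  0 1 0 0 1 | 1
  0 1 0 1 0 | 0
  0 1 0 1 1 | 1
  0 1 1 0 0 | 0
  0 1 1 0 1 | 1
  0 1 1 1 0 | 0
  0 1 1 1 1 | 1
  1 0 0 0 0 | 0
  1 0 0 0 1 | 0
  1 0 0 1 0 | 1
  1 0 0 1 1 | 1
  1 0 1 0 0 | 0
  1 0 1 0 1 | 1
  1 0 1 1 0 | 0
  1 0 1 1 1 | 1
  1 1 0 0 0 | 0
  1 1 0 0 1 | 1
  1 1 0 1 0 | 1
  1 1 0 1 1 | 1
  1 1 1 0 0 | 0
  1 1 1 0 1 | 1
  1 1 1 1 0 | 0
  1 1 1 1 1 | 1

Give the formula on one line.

  ~c = 11110000111100001111000011110000
  (~c & d) = 00110000001100000011000000110000
  (c | b) = 00001111111111110000111111111111
  (e & (c | b)) = 00000101010101010000010101010101
  ((~c & d) | (e & (c | b))) = 00110101011101010011010101110101
  (a | e) = 01010101010101011111111111111111
  (((~c & d) | (e & (c | b))) & (a | e)) = 00010101010101010011010101110101

(((~c & d) | (e & (c | b))) & (a | e))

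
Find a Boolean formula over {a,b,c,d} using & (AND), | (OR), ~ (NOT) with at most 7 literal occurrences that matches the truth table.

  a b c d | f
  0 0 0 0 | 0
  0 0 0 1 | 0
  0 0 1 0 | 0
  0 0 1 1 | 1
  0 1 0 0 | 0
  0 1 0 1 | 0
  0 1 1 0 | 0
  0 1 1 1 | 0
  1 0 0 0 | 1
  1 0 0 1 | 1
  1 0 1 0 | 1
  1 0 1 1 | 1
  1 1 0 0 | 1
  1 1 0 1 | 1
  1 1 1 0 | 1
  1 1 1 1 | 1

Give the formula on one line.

  (d & c) = 0001000100010001
  (a | (d & c)) = 0001000111111111
  ~b = 1111000011110000
  ((a | (d & c)) & ~b) = 0001000011110000
  (((a | (d & c)) & ~b) | a) = 0001000011111111

(((a | (d & c)) & ~b) | a)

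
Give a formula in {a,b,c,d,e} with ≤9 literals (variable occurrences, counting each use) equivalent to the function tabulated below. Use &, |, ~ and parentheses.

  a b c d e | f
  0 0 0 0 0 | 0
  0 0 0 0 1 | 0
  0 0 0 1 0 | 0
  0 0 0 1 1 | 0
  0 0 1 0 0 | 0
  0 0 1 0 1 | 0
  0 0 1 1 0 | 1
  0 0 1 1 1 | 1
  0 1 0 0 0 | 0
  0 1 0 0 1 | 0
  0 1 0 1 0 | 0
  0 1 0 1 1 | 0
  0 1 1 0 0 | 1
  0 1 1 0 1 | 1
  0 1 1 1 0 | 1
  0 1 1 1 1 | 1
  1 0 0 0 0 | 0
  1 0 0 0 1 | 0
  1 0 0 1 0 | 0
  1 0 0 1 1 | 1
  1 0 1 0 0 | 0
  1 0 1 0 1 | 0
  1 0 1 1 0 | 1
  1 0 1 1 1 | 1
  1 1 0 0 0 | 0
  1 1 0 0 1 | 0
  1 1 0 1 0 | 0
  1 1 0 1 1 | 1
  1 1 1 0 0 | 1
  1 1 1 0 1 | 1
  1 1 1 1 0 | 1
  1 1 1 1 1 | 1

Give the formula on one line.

((d & (e & a)) | ((d | b) & c))

  (e & a) = 00000000000000000101010101010101
  (d & (e & a)) = 00000000000000000001000100010001
  (d | b) = 00110011111111110011001111111111
  ((d | b) & c) = 00000011000011110000001100001111
  ((d & (e & a)) | ((d | b) & c)) = 00000011000011110001001100011111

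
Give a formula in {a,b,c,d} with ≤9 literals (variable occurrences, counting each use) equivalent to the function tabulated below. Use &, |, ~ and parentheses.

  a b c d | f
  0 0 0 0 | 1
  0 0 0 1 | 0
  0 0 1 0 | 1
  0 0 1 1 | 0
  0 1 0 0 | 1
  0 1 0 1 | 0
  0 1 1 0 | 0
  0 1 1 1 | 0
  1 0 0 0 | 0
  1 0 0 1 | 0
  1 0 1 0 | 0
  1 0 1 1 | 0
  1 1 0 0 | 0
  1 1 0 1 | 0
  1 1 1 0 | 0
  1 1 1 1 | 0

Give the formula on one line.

  ~a = 1111111100000000
  ~b = 1111000011110000
  ~d = 1010101010101010
  (~b & ~d) = 1010000010100000
  (~a & (~b & ~d)) = 1010000000000000
  ((~a & (~b & ~d)) & c) = 0010000000000000
  (~a | d) = 1111111101010101
  ~c = 1100110011001100
  (~d & ~c) = 1000100010001000
  ((~a | d) & (~d & ~c)) = 1000100000000000
  (((~a & (~b & ~d)) & c) | ((~a | d) & (~d & ~c))) = 1010100000000000

(((~a & (~b & ~d)) & c) | ((~a | d) & (~d & ~c)))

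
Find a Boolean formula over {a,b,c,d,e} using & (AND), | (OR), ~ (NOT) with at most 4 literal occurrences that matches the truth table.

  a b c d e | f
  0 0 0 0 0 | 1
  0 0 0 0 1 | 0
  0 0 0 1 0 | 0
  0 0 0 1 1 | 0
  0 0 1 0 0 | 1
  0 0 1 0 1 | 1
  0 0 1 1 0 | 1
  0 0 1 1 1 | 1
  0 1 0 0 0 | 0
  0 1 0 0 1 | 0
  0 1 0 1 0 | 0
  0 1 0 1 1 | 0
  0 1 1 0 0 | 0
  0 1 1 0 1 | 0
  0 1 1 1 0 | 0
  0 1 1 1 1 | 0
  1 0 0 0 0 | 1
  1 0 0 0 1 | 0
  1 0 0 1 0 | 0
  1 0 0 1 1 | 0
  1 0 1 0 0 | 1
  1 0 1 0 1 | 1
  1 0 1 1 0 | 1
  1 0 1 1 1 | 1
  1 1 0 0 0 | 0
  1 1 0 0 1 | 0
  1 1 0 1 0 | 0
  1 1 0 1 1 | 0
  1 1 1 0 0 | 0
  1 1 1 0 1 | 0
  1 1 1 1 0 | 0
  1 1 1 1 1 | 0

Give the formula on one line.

(((~d & ~e) | c) & ~b)

  ~d = 11001100110011001100110011001100
  ~e = 10101010101010101010101010101010
  (~d & ~e) = 10001000100010001000100010001000
  ((~d & ~e) | c) = 10001111100011111000111110001111
  ~b = 11111111000000001111111100000000
  (((~d & ~e) | c) & ~b) = 10001111000000001000111100000000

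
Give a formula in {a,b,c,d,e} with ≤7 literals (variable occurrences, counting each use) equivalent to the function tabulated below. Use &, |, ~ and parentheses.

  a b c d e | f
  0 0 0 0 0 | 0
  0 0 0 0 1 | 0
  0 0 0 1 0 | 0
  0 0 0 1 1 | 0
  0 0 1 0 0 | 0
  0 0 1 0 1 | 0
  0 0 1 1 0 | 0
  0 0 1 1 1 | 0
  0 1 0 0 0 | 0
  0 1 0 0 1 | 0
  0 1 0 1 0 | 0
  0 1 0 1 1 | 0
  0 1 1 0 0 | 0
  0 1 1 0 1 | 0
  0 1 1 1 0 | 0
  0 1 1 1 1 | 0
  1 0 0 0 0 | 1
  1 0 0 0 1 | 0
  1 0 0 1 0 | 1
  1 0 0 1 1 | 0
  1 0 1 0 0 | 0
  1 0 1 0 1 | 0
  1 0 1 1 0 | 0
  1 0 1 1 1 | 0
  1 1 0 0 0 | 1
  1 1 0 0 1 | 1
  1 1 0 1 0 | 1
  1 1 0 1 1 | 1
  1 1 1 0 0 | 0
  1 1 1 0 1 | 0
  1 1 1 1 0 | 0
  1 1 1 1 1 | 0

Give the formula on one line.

(((~e | b) & (c | a)) & ~c)

  ~e = 10101010101010101010101010101010
  (~e | b) = 10101010111111111010101011111111
  (c | a) = 00001111000011111111111111111111
  ((~e | b) & (c | a)) = 00001010000011111010101011111111
  ~c = 11110000111100001111000011110000
  (((~e | b) & (c | a)) & ~c) = 00000000000000001010000011110000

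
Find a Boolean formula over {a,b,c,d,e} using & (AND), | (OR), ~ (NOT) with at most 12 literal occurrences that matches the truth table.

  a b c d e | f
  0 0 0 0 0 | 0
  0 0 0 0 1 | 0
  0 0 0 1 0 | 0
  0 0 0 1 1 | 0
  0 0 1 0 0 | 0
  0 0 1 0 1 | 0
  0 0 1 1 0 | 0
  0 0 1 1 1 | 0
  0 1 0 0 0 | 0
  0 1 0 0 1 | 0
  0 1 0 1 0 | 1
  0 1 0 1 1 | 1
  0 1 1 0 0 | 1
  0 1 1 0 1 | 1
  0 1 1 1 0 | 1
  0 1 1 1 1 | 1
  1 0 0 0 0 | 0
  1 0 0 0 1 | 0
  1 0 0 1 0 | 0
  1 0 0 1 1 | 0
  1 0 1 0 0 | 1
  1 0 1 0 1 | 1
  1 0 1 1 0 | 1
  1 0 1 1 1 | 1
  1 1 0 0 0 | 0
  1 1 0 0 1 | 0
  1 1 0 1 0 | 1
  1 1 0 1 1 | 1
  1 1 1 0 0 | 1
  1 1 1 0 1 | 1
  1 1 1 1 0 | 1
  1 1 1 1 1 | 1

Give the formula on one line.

  (c & b) = 00000000000011110000000000001111
  (a | (c & b)) = 00000000000011111111111111111111
  ((a | (c & b)) & c) = 00000000000011110000111100001111
  ~e = 10101010101010101010101010101010
  (b | ~e) = 10101010111111111010101011111111
  (d & (b | ~e)) = 00100010001100110010001000110011
  (b | e) = 01010101111111110101010111111111
  ((d & (b | ~e)) & (b | e)) = 00000000001100110000000000110011
  (((a | (c & b)) & c) | ((d & (b | ~e)) & (b | e))) = 00000000001111110000111100111111

(((a | (c & b)) & c) | ((d & (b | ~e)) & (b | e)))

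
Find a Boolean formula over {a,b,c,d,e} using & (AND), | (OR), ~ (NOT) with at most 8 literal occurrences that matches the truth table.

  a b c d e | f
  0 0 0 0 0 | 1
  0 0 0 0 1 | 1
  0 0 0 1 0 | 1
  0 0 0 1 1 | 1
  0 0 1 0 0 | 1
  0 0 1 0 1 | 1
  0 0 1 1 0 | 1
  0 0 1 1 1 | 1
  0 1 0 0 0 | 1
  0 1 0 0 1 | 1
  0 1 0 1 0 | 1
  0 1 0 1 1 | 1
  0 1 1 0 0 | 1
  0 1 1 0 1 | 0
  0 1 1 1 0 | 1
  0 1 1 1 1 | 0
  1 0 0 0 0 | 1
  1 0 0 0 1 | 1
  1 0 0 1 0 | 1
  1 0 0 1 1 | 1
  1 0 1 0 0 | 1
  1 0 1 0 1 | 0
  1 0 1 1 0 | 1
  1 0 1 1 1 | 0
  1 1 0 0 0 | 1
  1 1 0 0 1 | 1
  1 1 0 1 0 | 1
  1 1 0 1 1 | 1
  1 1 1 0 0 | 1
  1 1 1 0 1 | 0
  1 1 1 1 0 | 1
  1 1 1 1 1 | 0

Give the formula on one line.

  ~a = 11111111111111110000000000000000
  ~e = 10101010101010101010101010101010
  ~c = 11110000111100001111000011110000
  (~e | ~c) = 11111010111110101111101011111010
  (~a | (~e | ~c)) = 11111111111111111111101011111010
  ~b = 11111111000000001111111100000000
  (~c | ~e) = 11111010111110101111101011111010
  (~b | (~c | ~e)) = 11111111111110101111111111111010
  ((~a | (~e | ~c)) & (~b | (~c | ~e))) = 11111111111110101111101011111010

((~a | (~e | ~c)) & (~b | (~c | ~e)))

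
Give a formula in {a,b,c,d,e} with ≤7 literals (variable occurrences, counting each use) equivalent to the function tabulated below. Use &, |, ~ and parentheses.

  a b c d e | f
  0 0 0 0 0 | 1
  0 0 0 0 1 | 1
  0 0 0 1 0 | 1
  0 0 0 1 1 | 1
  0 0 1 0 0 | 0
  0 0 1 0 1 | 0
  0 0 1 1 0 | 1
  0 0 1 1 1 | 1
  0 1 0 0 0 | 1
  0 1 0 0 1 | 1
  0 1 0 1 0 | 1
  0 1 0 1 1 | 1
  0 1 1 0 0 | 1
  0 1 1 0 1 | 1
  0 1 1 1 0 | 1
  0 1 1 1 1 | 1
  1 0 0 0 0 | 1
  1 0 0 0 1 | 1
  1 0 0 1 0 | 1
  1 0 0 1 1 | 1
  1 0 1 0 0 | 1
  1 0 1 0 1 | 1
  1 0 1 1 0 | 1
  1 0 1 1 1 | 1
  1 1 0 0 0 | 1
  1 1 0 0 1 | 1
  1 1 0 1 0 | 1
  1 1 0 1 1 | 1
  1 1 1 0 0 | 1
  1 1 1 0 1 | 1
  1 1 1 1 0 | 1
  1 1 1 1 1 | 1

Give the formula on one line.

  ~c = 11110000111100001111000011110000
  ~e = 10101010101010101010101010101010
  ~d = 11001100110011001100110011001100
  (~e | ~d) = 11101110111011101110111011101110
  (a & (~e | ~d)) = 00000000000000001110111011101110
  (~c | (a & (~e | ~d))) = 11110000111100001111111011111110
  (d | a) = 00110011001100111111111111111111
  (b | (d | a)) = 00110011111111111111111111111111
  ((~c | (a & (~e | ~d))) | (b | (d | a))) = 11110011111111111111111111111111

((~c | (a & (~e | ~d))) | (b | (d | a)))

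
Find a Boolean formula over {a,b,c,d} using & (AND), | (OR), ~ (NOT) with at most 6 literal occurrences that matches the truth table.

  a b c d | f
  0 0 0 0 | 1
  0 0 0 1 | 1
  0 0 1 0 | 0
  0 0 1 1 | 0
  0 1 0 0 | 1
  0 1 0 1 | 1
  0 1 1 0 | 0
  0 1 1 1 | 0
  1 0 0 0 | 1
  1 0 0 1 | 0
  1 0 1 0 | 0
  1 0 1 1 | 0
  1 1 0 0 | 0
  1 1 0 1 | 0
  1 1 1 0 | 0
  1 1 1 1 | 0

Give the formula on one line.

  ~a = 1111111100000000
  ~c = 1100110011001100
  (~a & ~c) = 1100110000000000
  ~d = 1010101010101010
  (~d & ~c) = 1000100010001000
  ~b = 1111000011110000
  (d | ~b) = 1111010111110101
  ((~d & ~c) & (d | ~b)) = 1000000010000000
  ((~a & ~c) | ((~d & ~c) & (d | ~b))) = 1100110010000000

((~a & ~c) | ((~d & ~c) & (d | ~b)))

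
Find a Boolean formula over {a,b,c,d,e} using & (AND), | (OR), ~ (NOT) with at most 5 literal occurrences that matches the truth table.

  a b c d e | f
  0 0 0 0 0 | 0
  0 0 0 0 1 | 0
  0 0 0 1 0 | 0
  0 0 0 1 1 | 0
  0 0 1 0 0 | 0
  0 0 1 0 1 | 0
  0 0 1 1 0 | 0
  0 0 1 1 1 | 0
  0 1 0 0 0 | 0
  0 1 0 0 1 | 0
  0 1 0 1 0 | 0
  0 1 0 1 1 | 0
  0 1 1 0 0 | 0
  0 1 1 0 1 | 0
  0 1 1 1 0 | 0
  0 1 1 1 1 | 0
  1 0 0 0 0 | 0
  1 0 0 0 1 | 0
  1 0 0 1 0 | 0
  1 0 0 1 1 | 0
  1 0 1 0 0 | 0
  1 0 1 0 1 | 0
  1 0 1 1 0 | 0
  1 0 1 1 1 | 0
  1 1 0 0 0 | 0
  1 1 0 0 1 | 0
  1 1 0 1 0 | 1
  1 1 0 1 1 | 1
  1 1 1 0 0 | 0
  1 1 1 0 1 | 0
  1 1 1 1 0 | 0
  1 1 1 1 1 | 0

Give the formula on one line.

(~c & (d & (a & (~a | b))))

  ~c = 11110000111100001111000011110000
  ~a = 11111111111111110000000000000000
  (~a | b) = 11111111111111110000000011111111
  (a & (~a | b)) = 00000000000000000000000011111111
  (d & (a & (~a | b))) = 00000000000000000000000000110011
  (~c & (d & (a & (~a | b)))) = 00000000000000000000000000110000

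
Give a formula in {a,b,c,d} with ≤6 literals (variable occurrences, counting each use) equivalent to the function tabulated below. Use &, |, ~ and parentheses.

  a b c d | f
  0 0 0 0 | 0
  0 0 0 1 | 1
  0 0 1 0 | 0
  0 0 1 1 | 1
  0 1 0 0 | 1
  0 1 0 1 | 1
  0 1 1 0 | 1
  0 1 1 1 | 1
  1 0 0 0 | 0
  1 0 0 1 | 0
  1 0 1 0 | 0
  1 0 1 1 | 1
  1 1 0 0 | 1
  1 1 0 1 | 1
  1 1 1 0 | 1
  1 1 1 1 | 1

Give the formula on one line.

((d | b) & ((c | ~a) | b))

  (d | b) = 0101111101011111
  ~a = 1111111100000000
  (c | ~a) = 1111111100110011
  ((c | ~a) | b) = 1111111100111111
  ((d | b) & ((c | ~a) | b)) = 0101111100011111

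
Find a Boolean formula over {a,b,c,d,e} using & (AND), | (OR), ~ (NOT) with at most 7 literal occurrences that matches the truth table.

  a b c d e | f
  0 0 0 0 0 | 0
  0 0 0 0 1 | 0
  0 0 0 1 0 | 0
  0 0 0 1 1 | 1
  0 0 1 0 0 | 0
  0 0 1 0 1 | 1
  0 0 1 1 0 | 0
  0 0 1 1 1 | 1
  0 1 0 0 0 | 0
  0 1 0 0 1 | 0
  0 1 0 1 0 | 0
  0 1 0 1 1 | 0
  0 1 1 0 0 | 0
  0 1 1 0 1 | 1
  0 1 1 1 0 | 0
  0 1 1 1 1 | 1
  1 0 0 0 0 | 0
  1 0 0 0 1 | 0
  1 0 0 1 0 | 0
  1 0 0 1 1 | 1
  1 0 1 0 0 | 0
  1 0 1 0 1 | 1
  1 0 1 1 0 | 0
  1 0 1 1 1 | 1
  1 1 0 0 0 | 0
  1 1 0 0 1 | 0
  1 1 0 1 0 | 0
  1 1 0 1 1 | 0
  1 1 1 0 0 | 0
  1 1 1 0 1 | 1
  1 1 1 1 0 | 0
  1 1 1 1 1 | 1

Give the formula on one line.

(((d & e) & ~b) | (c & (~c | e)))

  (d & e) = 00010001000100010001000100010001
  ~b = 11111111000000001111111100000000
  ((d & e) & ~b) = 00010001000000000001000100000000
  ~c = 11110000111100001111000011110000
  (~c | e) = 11110101111101011111010111110101
  (c & (~c | e)) = 00000101000001010000010100000101
  (((d & e) & ~b) | (c & (~c | e))) = 00010101000001010001010100000101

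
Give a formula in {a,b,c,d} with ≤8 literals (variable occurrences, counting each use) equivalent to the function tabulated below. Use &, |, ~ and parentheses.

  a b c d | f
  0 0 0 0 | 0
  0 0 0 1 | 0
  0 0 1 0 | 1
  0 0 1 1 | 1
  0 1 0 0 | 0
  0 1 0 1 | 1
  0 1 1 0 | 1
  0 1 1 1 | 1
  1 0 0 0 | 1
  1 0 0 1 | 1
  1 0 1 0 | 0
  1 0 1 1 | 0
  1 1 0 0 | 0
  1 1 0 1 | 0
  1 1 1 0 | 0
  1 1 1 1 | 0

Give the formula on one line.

(((c | a) | (d & b)) & (~a | (~c & ~b)))

  (c | a) = 0011001111111111
  (d & b) = 0000010100000101
  ((c | a) | (d & b)) = 0011011111111111
  ~a = 1111111100000000
  ~c = 1100110011001100
  ~b = 1111000011110000
  (~c & ~b) = 1100000011000000
  (~a | (~c & ~b)) = 1111111111000000
  (((c | a) | (d & b)) & (~a | (~c & ~b))) = 0011011111000000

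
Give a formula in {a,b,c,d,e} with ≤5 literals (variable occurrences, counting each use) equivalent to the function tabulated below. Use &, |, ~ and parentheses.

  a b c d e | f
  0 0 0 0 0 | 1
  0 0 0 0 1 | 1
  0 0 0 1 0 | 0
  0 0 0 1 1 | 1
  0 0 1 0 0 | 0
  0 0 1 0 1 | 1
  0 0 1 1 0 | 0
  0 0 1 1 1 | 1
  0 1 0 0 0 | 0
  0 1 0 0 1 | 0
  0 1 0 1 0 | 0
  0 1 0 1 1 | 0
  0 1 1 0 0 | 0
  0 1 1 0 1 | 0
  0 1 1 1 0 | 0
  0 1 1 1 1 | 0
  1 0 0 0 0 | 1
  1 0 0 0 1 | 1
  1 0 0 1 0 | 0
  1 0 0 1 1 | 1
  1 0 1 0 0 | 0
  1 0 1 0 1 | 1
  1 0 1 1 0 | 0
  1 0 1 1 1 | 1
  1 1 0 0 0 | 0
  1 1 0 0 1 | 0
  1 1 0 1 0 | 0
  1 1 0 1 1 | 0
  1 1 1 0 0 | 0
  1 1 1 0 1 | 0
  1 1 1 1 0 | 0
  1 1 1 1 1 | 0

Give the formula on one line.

(~b & (e | (~c & ~d)))

  ~b = 11111111000000001111111100000000
  ~c = 11110000111100001111000011110000
  ~d = 11001100110011001100110011001100
  (~c & ~d) = 11000000110000001100000011000000
  (e | (~c & ~d)) = 11010101110101011101010111010101
  (~b & (e | (~c & ~d))) = 11010101000000001101010100000000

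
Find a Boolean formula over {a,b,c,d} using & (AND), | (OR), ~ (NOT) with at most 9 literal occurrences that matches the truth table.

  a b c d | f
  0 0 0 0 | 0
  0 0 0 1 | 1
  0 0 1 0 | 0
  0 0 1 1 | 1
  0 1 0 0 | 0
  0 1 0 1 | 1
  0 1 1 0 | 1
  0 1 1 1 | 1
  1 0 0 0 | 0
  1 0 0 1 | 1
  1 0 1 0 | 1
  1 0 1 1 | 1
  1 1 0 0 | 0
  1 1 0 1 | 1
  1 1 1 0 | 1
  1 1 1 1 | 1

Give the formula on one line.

((c & (b | ((~a & (~d | ~b)) & d))) | (d | (a & c)))

  ~a = 1111111100000000
  ~d = 1010101010101010
  ~b = 1111000011110000
  (~d | ~b) = 1111101011111010
  (~a & (~d | ~b)) = 1111101000000000
  ((~a & (~d | ~b)) & d) = 0101000000000000
  (b | ((~a & (~d | ~b)) & d)) = 0101111100001111
  (c & (b | ((~a & (~d | ~b)) & d))) = 0001001100000011
  (a & c) = 0000000000110011
  (d | (a & c)) = 0101010101110111
  ((c & (b | ((~a & (~d | ~b)) & d))) | (d | (a & c))) = 0101011101110111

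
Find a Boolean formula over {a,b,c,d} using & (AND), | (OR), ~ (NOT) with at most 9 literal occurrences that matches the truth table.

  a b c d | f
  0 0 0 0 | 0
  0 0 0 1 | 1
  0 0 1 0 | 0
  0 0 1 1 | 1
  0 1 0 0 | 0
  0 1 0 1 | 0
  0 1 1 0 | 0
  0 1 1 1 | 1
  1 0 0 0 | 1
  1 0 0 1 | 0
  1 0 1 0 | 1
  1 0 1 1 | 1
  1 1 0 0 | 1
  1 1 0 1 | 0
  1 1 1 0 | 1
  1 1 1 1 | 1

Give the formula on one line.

((d & c) | ((d | a) & ((~b & ~a) | ~d)))

  (d & c) = 0001000100010001
  (d | a) = 0101010111111111
  ~b = 1111000011110000
  ~a = 1111111100000000
  (~b & ~a) = 1111000000000000
  ~d = 1010101010101010
  ((~b & ~a) | ~d) = 1111101010101010
  ((d | a) & ((~b & ~a) | ~d)) = 0101000010101010
  ((d & c) | ((d | a) & ((~b & ~a) | ~d))) = 0101000110111011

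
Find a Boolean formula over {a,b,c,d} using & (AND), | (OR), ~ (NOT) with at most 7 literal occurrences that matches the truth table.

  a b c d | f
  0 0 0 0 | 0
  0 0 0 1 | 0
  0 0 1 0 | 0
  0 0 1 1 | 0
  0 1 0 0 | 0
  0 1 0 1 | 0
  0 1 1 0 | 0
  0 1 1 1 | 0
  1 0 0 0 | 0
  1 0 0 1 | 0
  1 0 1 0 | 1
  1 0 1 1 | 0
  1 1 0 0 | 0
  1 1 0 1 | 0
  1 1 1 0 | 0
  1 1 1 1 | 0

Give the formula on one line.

  ~b = 1111000011110000
  ~d = 1010101010101010
  (~b & ~d) = 1010000010100000
  ((~b & ~d) & c) = 0010000000100000
  ~c = 1100110011001100
  (~c | a) = 1100110011111111
  (((~b & ~d) & c) & (~c | a)) = 0000000000100000

(((~b & ~d) & c) & (~c | a))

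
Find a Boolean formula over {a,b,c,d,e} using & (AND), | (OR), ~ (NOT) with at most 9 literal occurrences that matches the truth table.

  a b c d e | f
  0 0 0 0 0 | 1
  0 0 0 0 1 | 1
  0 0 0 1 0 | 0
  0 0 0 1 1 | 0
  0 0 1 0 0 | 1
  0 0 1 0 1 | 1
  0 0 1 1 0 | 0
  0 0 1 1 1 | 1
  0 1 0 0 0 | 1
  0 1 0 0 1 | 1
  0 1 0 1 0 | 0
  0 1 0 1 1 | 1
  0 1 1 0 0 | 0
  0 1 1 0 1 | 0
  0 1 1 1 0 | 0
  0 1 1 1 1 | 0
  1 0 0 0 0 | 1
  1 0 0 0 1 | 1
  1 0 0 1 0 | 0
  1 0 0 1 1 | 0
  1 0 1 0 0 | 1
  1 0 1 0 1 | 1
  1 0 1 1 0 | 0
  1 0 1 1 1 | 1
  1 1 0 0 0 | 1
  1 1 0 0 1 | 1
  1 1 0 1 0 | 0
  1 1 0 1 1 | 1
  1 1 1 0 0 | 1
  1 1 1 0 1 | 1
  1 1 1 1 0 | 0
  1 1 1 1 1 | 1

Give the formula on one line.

  ~b = 11111111000000001111111100000000
  ~c = 11110000111100001111000011110000
  (a | ~c) = 11110000111100001111111111111111
  (~b | (a | ~c)) = 11111111111100001111111111111111
  (c | b) = 00001111111111110000111111111111
  (e & (c | b)) = 00000101010101010000010101010101
  ~d = 11001100110011001100110011001100
  ((e & (c | b)) | ~d) = 11001101110111011100110111011101
  ((~b | (a | ~c)) & ((e & (c | b)) | ~d)) = 11001101110100001100110111011101

((~b | (a | ~c)) & ((e & (c | b)) | ~d))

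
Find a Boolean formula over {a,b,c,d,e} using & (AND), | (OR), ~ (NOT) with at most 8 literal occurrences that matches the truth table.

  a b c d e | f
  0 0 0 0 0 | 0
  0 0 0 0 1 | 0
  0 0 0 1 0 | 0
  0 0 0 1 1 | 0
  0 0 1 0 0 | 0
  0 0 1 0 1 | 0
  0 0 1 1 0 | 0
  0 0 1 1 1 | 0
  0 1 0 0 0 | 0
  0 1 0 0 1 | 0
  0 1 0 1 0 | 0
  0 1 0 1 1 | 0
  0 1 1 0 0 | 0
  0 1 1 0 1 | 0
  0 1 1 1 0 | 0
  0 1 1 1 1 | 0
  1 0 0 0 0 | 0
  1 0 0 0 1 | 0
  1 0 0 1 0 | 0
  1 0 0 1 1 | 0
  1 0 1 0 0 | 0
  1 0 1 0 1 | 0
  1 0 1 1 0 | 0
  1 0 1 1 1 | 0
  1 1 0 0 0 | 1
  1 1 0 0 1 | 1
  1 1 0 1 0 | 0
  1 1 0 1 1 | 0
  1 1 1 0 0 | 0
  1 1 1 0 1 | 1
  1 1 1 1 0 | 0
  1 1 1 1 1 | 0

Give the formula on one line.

  ~a = 11111111111111110000000000000000
  (c & ~a) = 00001111000011110000000000000000
  ~d = 11001100110011001100110011001100
  ~c = 11110000111100001111000011110000
  (~a | ~c) = 11111111111111111111000011110000
  (e | (~a | ~c)) = 11111111111111111111010111110101
  (~d & (e | (~a | ~c))) = 11001100110011001100010011000100
  ((c & ~a) | (~d & (e | (~a | ~c)))) = 11001111110011111100010011000100
  (a & b) = 00000000000000000000000011111111
  (((c & ~a) | (~d & (e | (~a | ~c)))) & (a & b)) = 00000000000000000000000011000100

(((c & ~a) | (~d & (e | (~a | ~c)))) & (a & b))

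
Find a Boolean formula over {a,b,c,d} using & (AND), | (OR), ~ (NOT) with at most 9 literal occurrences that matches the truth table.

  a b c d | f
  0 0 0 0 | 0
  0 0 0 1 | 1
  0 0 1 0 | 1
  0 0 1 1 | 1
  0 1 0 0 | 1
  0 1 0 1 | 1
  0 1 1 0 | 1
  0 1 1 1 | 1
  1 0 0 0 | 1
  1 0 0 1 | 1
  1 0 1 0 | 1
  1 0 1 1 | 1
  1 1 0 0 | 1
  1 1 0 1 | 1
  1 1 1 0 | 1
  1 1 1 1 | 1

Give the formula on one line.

(b | (c | (a | ((b & a) | ((b & c) | d)))))

  (b & a) = 0000000000001111
  (b & c) = 0000001100000011
  ((b & c) | d) = 0101011101010111
  ((b & a) | ((b & c) | d)) = 0101011101011111
  (a | ((b & a) | ((b & c) | d))) = 0101011111111111
  (c | (a | ((b & a) | ((b & c) | d)))) = 0111011111111111
  (b | (c | (a | ((b & a) | ((b & c) | d))))) = 0111111111111111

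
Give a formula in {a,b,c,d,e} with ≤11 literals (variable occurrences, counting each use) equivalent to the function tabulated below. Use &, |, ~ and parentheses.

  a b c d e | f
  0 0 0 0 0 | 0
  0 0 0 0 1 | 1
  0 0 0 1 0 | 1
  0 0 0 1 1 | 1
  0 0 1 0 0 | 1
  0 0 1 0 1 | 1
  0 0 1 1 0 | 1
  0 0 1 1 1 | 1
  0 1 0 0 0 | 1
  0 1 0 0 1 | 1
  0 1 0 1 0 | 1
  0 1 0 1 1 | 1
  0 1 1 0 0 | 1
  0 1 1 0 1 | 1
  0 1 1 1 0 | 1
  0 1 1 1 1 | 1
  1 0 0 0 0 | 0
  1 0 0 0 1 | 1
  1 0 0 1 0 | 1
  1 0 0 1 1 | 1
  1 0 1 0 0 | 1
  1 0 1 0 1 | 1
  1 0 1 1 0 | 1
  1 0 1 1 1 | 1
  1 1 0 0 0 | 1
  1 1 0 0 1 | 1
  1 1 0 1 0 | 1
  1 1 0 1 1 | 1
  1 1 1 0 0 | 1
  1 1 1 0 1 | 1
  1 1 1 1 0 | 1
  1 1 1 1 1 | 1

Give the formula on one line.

  (e | d) = 01110111011101110111011101110111
  ~d = 11001100110011001100110011001100
  ((e | d) & ~d) = 01000100010001000100010001000100
  (((e | d) & ~d) | c) = 01001111010011110100111101001111
  (c & b) = 00000000000011110000000000001111
  ((c & b) | d) = 00110011001111110011001100111111
  (((c & b) | d) | b) = 00110011111111110011001111111111
  ((((e | d) & ~d) | c) | (((c & b) | d) | b)) = 01111111111111110111111111111111

((((e | d) & ~d) | c) | (((c & b) | d) | b))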